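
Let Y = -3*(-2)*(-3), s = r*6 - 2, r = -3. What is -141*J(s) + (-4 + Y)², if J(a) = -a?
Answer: -2336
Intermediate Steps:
s = -20 (s = -3*6 - 2 = -18 - 2 = -20)
Y = -18 (Y = 6*(-3) = -18)
-141*J(s) + (-4 + Y)² = -(-141)*(-20) + (-4 - 18)² = -141*20 + (-22)² = -2820 + 484 = -2336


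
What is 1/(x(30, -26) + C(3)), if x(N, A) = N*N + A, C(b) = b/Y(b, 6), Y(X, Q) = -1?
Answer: 1/871 ≈ 0.0011481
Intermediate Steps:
C(b) = -b (C(b) = b/(-1) = b*(-1) = -b)
x(N, A) = A + N² (x(N, A) = N² + A = A + N²)
1/(x(30, -26) + C(3)) = 1/((-26 + 30²) - 1*3) = 1/((-26 + 900) - 3) = 1/(874 - 3) = 1/871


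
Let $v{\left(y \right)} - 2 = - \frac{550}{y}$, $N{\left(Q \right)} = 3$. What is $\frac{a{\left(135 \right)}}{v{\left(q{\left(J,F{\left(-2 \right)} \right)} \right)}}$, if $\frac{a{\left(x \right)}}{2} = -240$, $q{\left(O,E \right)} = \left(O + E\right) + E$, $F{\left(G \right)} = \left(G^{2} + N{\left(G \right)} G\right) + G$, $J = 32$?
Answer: $\frac{5760}{251} \approx 22.948$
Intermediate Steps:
$F{\left(G \right)} = G^{2} + 4 G$ ($F{\left(G \right)} = \left(G^{2} + 3 G\right) + G = G^{2} + 4 G$)
$q{\left(O,E \right)} = O + 2 E$ ($q{\left(O,E \right)} = \left(E + O\right) + E = O + 2 E$)
$a{\left(x \right)} = -480$ ($a{\left(x \right)} = 2 \left(-240\right) = -480$)
$v{\left(y \right)} = 2 - \frac{550}{y}$
$\frac{a{\left(135 \right)}}{v{\left(q{\left(J,F{\left(-2 \right)} \right)} \right)}} = - \frac{480}{2 - \frac{550}{32 + 2 \left(- 2 \left(4 - 2\right)\right)}} = - \frac{480}{2 - \frac{550}{32 + 2 \left(\left(-2\right) 2\right)}} = - \frac{480}{2 - \frac{550}{32 + 2 \left(-4\right)}} = - \frac{480}{2 - \frac{550}{32 - 8}} = - \frac{480}{2 - \frac{550}{24}} = - \frac{480}{2 - \frac{275}{12}} = - \frac{480}{- \frac{251}{12}} = \left(-480\right) \left(- \frac{12}{251}\right) = \frac{5760}{251}$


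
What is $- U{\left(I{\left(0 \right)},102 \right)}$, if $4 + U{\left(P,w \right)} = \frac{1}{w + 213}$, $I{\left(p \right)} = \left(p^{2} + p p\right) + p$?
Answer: $\frac{1259}{315} \approx 3.9968$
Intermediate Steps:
$I{\left(p \right)} = p + 2 p^{2}$ ($I{\left(p \right)} = \left(p^{2} + p^{2}\right) + p = 2 p^{2} + p = p + 2 p^{2}$)
$U{\left(P,w \right)} = -4 + \frac{1}{213 + w}$ ($U{\left(P,w \right)} = -4 + \frac{1}{w + 213} = -4 + \frac{1}{213 + w}$)
$- U{\left(I{\left(0 \right)},102 \right)} = - \frac{-851 - 408}{213 + 102} = - \frac{-851 - 408}{315} = - \frac{-1259}{315} = \left(-1\right) \left(- \frac{1259}{315}\right) = \frac{1259}{315}$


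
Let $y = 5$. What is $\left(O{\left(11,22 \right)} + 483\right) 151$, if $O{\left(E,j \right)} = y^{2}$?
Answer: $76708$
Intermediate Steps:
$O{\left(E,j \right)} = 25$ ($O{\left(E,j \right)} = 5^{2} = 25$)
$\left(O{\left(11,22 \right)} + 483\right) 151 = \left(25 + 483\right) 151 = 508 \cdot 151 = 76708$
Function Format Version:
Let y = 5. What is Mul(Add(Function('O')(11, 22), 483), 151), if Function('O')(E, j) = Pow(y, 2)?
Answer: 76708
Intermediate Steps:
Function('O')(E, j) = 25 (Function('O')(E, j) = Pow(5, 2) = 25)
Mul(Add(Function('O')(11, 22), 483), 151) = Mul(Add(25, 483), 151) = Mul(508, 151) = 76708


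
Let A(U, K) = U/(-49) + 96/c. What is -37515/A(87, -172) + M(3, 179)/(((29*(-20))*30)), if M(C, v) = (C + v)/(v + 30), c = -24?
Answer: 3342462674747/514578900 ≈ 6495.5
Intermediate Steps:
M(C, v) = (C + v)/(30 + v)
A(U, K) = -4 - U/49 (A(U, K) = U/(-49) + 96/(-24) = U*(-1/49) + 96*(-1/24) = -U/49 - 4 = -4 - U/49)
-37515/A(87, -172) + M(3, 179)/(((29*(-20))*30)) = -37515/(-4 - 1/49*87) + ((3 + 179)/(30 + 179))/(((29*(-20))*30)) = -37515/(-4 - 87/49) + (182/209)/((-580*30)) = -37515/(-283/49) + ((1/209)*182)/(-17400) = -37515*(-49/283) + (182/209)*(-1/17400) = 1838235/283 - 91/1818300 = 3342462674747/514578900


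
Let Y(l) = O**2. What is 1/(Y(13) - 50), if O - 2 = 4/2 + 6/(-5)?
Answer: -25/1054 ≈ -0.023719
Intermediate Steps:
O = 14/5 (O = 2 + (4/2 + 6/(-5)) = 2 + (4*(1/2) + 6*(-1/5)) = 2 + (2 - 6/5) = 2 + 4/5 = 14/5 ≈ 2.8000)
Y(l) = 196/25 (Y(l) = (14/5)**2 = 196/25)
1/(Y(13) - 50) = 1/(196/25 - 50) = 1/(-1054/25) = -25/1054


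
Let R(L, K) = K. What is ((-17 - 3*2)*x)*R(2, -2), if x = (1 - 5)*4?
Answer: -736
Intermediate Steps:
x = -16 (x = -4*4 = -16)
((-17 - 3*2)*x)*R(2, -2) = ((-17 - 3*2)*(-16))*(-2) = ((-17 - 6)*(-16))*(-2) = -23*(-16)*(-2) = 368*(-2) = -736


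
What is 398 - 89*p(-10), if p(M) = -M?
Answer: -492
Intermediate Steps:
398 - 89*p(-10) = 398 - (-89)*(-10) = 398 - 89*10 = 398 - 890 = -492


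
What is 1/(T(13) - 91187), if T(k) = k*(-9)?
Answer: -1/91304 ≈ -1.0952e-5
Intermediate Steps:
T(k) = -9*k
1/(T(13) - 91187) = 1/(-9*13 - 91187) = 1/(-117 - 91187) = 1/(-91304) = -1/91304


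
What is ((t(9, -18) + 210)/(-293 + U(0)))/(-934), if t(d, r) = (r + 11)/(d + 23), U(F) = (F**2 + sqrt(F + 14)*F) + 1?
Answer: 6713/8727296 ≈ 0.00076920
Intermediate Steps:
U(F) = 1 + F**2 + F*sqrt(14 + F) (U(F) = (F**2 + sqrt(14 + F)*F) + 1 = (F**2 + F*sqrt(14 + F)) + 1 = 1 + F**2 + F*sqrt(14 + F))
t(d, r) = (11 + r)/(23 + d)
((t(9, -18) + 210)/(-293 + U(0)))/(-934) = (((11 - 18)/(23 + 9) + 210)/(-293 + (1 + 0**2 + 0*sqrt(14 + 0))))/(-934) = ((-7/32 + 210)/(-293 + (1 + 0 + 0*sqrt(14))))*(-1/934) = (((1/32)*(-7) + 210)/(-293 + (1 + 0 + 0)))*(-1/934) = ((-7/32 + 210)/(-293 + 1))*(-1/934) = ((6713/32)/(-292))*(-1/934) = ((6713/32)*(-1/292))*(-1/934) = -6713/9344*(-1/934) = 6713/8727296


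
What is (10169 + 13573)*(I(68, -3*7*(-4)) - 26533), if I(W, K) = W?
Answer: -628332030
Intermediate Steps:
(10169 + 13573)*(I(68, -3*7*(-4)) - 26533) = (10169 + 13573)*(68 - 26533) = 23742*(-26465) = -628332030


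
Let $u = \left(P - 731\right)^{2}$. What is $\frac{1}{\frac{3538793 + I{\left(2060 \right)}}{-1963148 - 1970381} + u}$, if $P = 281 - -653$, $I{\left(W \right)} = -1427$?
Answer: $\frac{3933529}{162093259195} \approx 2.4267 \cdot 10^{-5}$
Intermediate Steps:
$P = 934$ ($P = 281 + 653 = 934$)
$u = 41209$ ($u = \left(934 - 731\right)^{2} = 203^{2} = 41209$)
$\frac{1}{\frac{3538793 + I{\left(2060 \right)}}{-1963148 - 1970381} + u} = \frac{1}{\frac{3538793 - 1427}{-1963148 - 1970381} + 41209} = \frac{1}{\frac{3537366}{-3933529} + 41209} = \frac{1}{3537366 \left(- \frac{1}{3933529}\right) + 41209} = \frac{1}{- \frac{3537366}{3933529} + 41209} = \frac{1}{\frac{162093259195}{3933529}} = \frac{3933529}{162093259195}$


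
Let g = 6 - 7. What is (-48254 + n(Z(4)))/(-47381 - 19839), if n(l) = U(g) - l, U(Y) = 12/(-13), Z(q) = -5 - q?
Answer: 627197/873860 ≈ 0.71773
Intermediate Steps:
g = -1
U(Y) = -12/13 (U(Y) = 12*(-1/13) = -12/13)
n(l) = -12/13 - l
(-48254 + n(Z(4)))/(-47381 - 19839) = (-48254 + (-12/13 - (-5 - 1*4)))/(-47381 - 19839) = (-48254 + (-12/13 - (-5 - 4)))/(-67220) = (-48254 + (-12/13 - 1*(-9)))*(-1/67220) = (-48254 + (-12/13 + 9))*(-1/67220) = (-48254 + 105/13)*(-1/67220) = -627197/13*(-1/67220) = 627197/873860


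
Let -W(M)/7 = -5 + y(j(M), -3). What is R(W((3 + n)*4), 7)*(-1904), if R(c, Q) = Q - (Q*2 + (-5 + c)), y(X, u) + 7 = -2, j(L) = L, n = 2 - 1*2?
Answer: 190400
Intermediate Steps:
n = 0 (n = 2 - 2 = 0)
y(X, u) = -9 (y(X, u) = -7 - 2 = -9)
W(M) = 98 (W(M) = -7*(-5 - 9) = -7*(-14) = 98)
R(c, Q) = 5 - Q - c (R(c, Q) = Q - (2*Q + (-5 + c)) = Q - (-5 + c + 2*Q) = Q + (5 - c - 2*Q) = 5 - Q - c)
R(W((3 + n)*4), 7)*(-1904) = (5 - 1*7 - 1*98)*(-1904) = (5 - 7 - 98)*(-1904) = -100*(-1904) = 190400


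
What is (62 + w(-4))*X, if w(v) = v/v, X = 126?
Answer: 7938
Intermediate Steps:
w(v) = 1
(62 + w(-4))*X = (62 + 1)*126 = 63*126 = 7938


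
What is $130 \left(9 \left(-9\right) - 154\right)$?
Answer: $-30550$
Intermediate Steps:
$130 \left(9 \left(-9\right) - 154\right) = 130 \left(-81 - 154\right) = 130 \left(-235\right) = -30550$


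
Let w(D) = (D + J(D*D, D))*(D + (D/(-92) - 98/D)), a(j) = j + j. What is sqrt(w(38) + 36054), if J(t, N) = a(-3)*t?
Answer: I*sqrt(140674371)/23 ≈ 515.68*I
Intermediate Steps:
a(j) = 2*j
J(t, N) = -6*t (J(t, N) = (2*(-3))*t = -6*t)
w(D) = (D - 6*D**2)*(-98/D + 91*D/92) (w(D) = (D - 6*D*D)*(D + (D/(-92) - 98/D)) = (D - 6*D**2)*(D + (D*(-1/92) - 98/D)) = (D - 6*D**2)*(D + (-D/92 - 98/D)) = (D - 6*D**2)*(D + (-98/D - D/92)) = (D - 6*D**2)*(-98/D + 91*D/92))
sqrt(w(38) + 36054) = sqrt((-98 + 588*38 - 273/46*38**3 + (91/92)*38**2) + 36054) = sqrt((-98 + 22344 - 273/46*54872 + (91/92)*1444) + 36054) = sqrt((-98 + 22344 - 7490028/23 + 32851/23) + 36054) = sqrt(-6945519/23 + 36054) = sqrt(-6116277/23) = I*sqrt(140674371)/23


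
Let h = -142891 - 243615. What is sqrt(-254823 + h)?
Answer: I*sqrt(641329) ≈ 800.83*I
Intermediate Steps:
h = -386506
sqrt(-254823 + h) = sqrt(-254823 - 386506) = sqrt(-641329) = I*sqrt(641329)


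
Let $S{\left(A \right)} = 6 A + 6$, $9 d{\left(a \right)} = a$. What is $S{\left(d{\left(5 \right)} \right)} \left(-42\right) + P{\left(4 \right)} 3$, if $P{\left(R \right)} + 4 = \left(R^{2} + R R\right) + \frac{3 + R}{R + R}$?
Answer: $- \frac{2443}{8} \approx -305.38$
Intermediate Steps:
$P{\left(R \right)} = -4 + 2 R^{2} + \frac{3 + R}{2 R}$ ($P{\left(R \right)} = -4 + \left(\left(R^{2} + R R\right) + \frac{3 + R}{R + R}\right) = -4 + \left(\left(R^{2} + R^{2}\right) + \frac{3 + R}{2 R}\right) = -4 + \left(2 R^{2} + \left(3 + R\right) \frac{1}{2 R}\right) = -4 + \left(2 R^{2} + \frac{3 + R}{2 R}\right) = -4 + 2 R^{2} + \frac{3 + R}{2 R}$)
$d{\left(a \right)} = \frac{a}{9}$
$S{\left(A \right)} = 6 + 6 A$
$S{\left(d{\left(5 \right)} \right)} \left(-42\right) + P{\left(4 \right)} 3 = \left(6 + 6 \cdot \frac{1}{9} \cdot 5\right) \left(-42\right) + \frac{3 + 4 \left(-7 + 4 \cdot 4^{2}\right)}{2 \cdot 4} \cdot 3 = \left(6 + 6 \cdot \frac{5}{9}\right) \left(-42\right) + \frac{1}{2} \cdot \frac{1}{4} \left(3 + 4 \left(-7 + 4 \cdot 16\right)\right) 3 = \left(6 + \frac{10}{3}\right) \left(-42\right) + \frac{1}{2} \cdot \frac{1}{4} \left(3 + 4 \left(-7 + 64\right)\right) 3 = \frac{28}{3} \left(-42\right) + \frac{1}{2} \cdot \frac{1}{4} \left(3 + 4 \cdot 57\right) 3 = -392 + \frac{1}{2} \cdot \frac{1}{4} \left(3 + 228\right) 3 = -392 + \frac{1}{2} \cdot \frac{1}{4} \cdot 231 \cdot 3 = -392 + \frac{231}{8} \cdot 3 = -392 + \frac{693}{8} = - \frac{2443}{8}$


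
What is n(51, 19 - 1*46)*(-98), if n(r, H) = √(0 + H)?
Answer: -294*I*√3 ≈ -509.22*I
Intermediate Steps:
n(r, H) = √H
n(51, 19 - 1*46)*(-98) = √(19 - 1*46)*(-98) = √(19 - 46)*(-98) = √(-27)*(-98) = (3*I*√3)*(-98) = -294*I*√3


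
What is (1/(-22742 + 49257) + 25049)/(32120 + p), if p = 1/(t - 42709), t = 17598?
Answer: 16678079240196/21386079433285 ≈ 0.77986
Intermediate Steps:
p = -1/25111 (p = 1/(17598 - 42709) = 1/(-25111) = -1/25111 ≈ -3.9823e-5)
(1/(-22742 + 49257) + 25049)/(32120 + p) = (1/(-22742 + 49257) + 25049)/(32120 - 1/25111) = (1/26515 + 25049)/(806565319/25111) = (1/26515 + 25049)*(25111/806565319) = (664174236/26515)*(25111/806565319) = 16678079240196/21386079433285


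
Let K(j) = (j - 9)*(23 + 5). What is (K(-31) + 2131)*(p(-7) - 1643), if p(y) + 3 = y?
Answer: -1671183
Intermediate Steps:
K(j) = -252 + 28*j (K(j) = (-9 + j)*28 = -252 + 28*j)
p(y) = -3 + y
(K(-31) + 2131)*(p(-7) - 1643) = ((-252 + 28*(-31)) + 2131)*((-3 - 7) - 1643) = ((-252 - 868) + 2131)*(-10 - 1643) = (-1120 + 2131)*(-1653) = 1011*(-1653) = -1671183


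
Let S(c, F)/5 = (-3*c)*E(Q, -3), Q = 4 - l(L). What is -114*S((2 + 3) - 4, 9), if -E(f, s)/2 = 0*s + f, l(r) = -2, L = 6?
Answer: -20520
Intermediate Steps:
Q = 6 (Q = 4 - 1*(-2) = 4 + 2 = 6)
E(f, s) = -2*f (E(f, s) = -2*(0*s + f) = -2*(0 + f) = -2*f)
S(c, F) = 180*c (S(c, F) = 5*((-3*c)*(-2*6)) = 5*(-3*c*(-12)) = 5*(36*c) = 180*c)
-114*S((2 + 3) - 4, 9) = -20520*((2 + 3) - 4) = -20520*(5 - 4) = -20520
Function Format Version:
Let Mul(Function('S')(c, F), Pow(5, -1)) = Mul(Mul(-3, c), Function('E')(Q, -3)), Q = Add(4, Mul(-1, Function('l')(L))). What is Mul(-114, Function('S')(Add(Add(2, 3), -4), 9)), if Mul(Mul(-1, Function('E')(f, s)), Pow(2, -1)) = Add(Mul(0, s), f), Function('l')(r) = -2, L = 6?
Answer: -20520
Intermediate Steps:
Q = 6 (Q = Add(4, Mul(-1, -2)) = Add(4, 2) = 6)
Function('E')(f, s) = Mul(-2, f) (Function('E')(f, s) = Mul(-2, Add(Mul(0, s), f)) = Mul(-2, Add(0, f)) = Mul(-2, f))
Function('S')(c, F) = Mul(180, c) (Function('S')(c, F) = Mul(5, Mul(Mul(-3, c), Mul(-2, 6))) = Mul(5, Mul(Mul(-3, c), -12)) = Mul(5, Mul(36, c)) = Mul(180, c))
Mul(-114, Function('S')(Add(Add(2, 3), -4), 9)) = Mul(-114, Mul(180, Add(Add(2, 3), -4))) = Mul(-114, Mul(180, Add(5, -4))) = Mul(-114, Mul(180, 1)) = Mul(-114, 180) = -20520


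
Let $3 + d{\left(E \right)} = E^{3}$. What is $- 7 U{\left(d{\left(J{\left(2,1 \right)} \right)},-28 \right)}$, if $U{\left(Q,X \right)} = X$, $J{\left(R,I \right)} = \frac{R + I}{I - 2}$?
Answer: $196$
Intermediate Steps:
$J{\left(R,I \right)} = \frac{I + R}{-2 + I}$
$d{\left(E \right)} = -3 + E^{3}$
$- 7 U{\left(d{\left(J{\left(2,1 \right)} \right)},-28 \right)} = \left(-7\right) \left(-28\right) = 196$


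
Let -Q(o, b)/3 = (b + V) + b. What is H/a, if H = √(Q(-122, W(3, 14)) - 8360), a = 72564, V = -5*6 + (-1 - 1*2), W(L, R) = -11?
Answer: I*√8195/72564 ≈ 0.0012475*I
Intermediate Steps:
V = -33 (V = -30 + (-1 - 2) = -30 - 3 = -33)
Q(o, b) = 99 - 6*b (Q(o, b) = -3*((b - 33) + b) = -3*((-33 + b) + b) = -3*(-33 + 2*b) = 99 - 6*b)
H = I*√8195 (H = √((99 - 6*(-11)) - 8360) = √((99 + 66) - 8360) = √(165 - 8360) = √(-8195) = I*√8195 ≈ 90.526*I)
H/a = (I*√8195)/72564 = (I*√8195)*(1/72564) = I*√8195/72564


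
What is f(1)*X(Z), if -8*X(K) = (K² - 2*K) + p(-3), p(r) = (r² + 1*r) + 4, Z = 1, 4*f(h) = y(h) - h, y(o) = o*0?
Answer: 9/32 ≈ 0.28125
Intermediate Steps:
y(o) = 0
f(h) = -h/4 (f(h) = (0 - h)/4 = (-h)/4 = -h/4)
p(r) = 4 + r + r² (p(r) = (r² + r) + 4 = (r + r²) + 4 = 4 + r + r²)
X(K) = -5/4 - K²/8 + K/4 (X(K) = -((K² - 2*K) + (4 - 3 + (-3)²))/8 = -((K² - 2*K) + (4 - 3 + 9))/8 = -((K² - 2*K) + 10)/8 = -(10 + K² - 2*K)/8 = -5/4 - K²/8 + K/4)
f(1)*X(Z) = (-¼*1)*(-5/4 - ⅛*1² + (¼)*1) = -(-5/4 - ⅛*1 + ¼)/4 = -(-5/4 - ⅛ + ¼)/4 = -¼*(-9/8) = 9/32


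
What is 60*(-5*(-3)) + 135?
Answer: 1035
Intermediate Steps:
60*(-5*(-3)) + 135 = 60*(-1*(-15)) + 135 = 60*15 + 135 = 900 + 135 = 1035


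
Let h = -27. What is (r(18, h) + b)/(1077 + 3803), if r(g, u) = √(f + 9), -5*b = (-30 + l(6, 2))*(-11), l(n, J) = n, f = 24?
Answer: -33/3050 + √33/4880 ≈ -0.0096425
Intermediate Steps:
b = -264/5 (b = -(-30 + 6)*(-11)/5 = -(-24)*(-11)/5 = -⅕*264 = -264/5 ≈ -52.800)
r(g, u) = √33 (r(g, u) = √(24 + 9) = √33)
(r(18, h) + b)/(1077 + 3803) = (√33 - 264/5)/(1077 + 3803) = (-264/5 + √33)/4880 = (-264/5 + √33)*(1/4880) = -33/3050 + √33/4880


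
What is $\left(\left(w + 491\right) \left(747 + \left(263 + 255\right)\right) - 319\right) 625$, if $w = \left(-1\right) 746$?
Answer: $-201808750$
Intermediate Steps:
$w = -746$
$\left(\left(w + 491\right) \left(747 + \left(263 + 255\right)\right) - 319\right) 625 = \left(\left(-746 + 491\right) \left(747 + \left(263 + 255\right)\right) - 319\right) 625 = \left(- 255 \left(747 + 518\right) - 319\right) 625 = \left(\left(-255\right) 1265 - 319\right) 625 = \left(-322575 - 319\right) 625 = \left(-322894\right) 625 = -201808750$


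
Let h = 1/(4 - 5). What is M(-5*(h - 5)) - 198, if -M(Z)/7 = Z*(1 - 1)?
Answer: -198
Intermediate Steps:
h = -1 (h = 1/(-1) = -1)
M(Z) = 0 (M(Z) = -7*Z*(1 - 1) = -7*Z*0 = -7*0 = 0)
M(-5*(h - 5)) - 198 = 0 - 198 = -198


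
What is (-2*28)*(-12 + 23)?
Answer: -616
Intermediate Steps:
(-2*28)*(-12 + 23) = -56*11 = -616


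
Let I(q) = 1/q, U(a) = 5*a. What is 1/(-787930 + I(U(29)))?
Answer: -145/114249849 ≈ -1.2691e-6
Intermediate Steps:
1/(-787930 + I(U(29))) = 1/(-787930 + 1/(5*29)) = 1/(-787930 + 1/145) = 1/(-114249849/145) = -145/114249849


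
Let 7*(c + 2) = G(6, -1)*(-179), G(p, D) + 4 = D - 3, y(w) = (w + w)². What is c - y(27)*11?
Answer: -223114/7 ≈ -31873.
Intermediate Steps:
y(w) = 4*w² (y(w) = (2*w)² = 4*w²)
G(p, D) = -7 + D (G(p, D) = -4 + (D - 3) = -4 + (-3 + D) = -7 + D)
c = 1418/7 (c = -2 + ((-7 - 1)*(-179))/7 = -2 + (-8*(-179))/7 = -2 + (⅐)*1432 = -2 + 1432/7 = 1418/7 ≈ 202.57)
c - y(27)*11 = 1418/7 - 4*27²*11 = 1418/7 - 4*729*11 = 1418/7 - 2916*11 = 1418/7 - 1*32076 = 1418/7 - 32076 = -223114/7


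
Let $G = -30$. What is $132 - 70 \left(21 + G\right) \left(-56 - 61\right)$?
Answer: $-73578$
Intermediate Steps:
$132 - 70 \left(21 + G\right) \left(-56 - 61\right) = 132 - 70 \left(21 - 30\right) \left(-56 - 61\right) = 132 - 70 \left(\left(-9\right) \left(-117\right)\right) = 132 - 73710 = -73578$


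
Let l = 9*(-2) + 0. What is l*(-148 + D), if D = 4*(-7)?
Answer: 3168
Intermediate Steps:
l = -18 (l = -18 + 0 = -18)
D = -28
l*(-148 + D) = -18*(-148 - 28) = -18*(-176) = 3168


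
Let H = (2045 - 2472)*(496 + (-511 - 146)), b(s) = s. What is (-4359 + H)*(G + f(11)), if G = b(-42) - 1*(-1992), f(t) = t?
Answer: 126264868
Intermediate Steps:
H = 68747 (H = -427*(496 - 657) = -427*(-161) = 68747)
G = 1950 (G = -42 - 1*(-1992) = -42 + 1992 = 1950)
(-4359 + H)*(G + f(11)) = (-4359 + 68747)*(1950 + 11) = 64388*1961 = 126264868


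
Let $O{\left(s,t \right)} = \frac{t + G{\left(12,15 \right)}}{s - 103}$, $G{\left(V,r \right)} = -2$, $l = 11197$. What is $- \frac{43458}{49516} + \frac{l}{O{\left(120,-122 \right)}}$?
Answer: $- \frac{2357677469}{1534996} \approx -1535.9$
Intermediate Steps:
$O{\left(s,t \right)} = \frac{-2 + t}{-103 + s}$ ($O{\left(s,t \right)} = \frac{t - 2}{s - 103} = \frac{-2 + t}{-103 + s}$)
$- \frac{43458}{49516} + \frac{l}{O{\left(120,-122 \right)}} = - \frac{43458}{49516} + \frac{11197}{\frac{1}{-103 + 120} \left(-2 - 122\right)} = \left(-43458\right) \frac{1}{49516} + \frac{11197}{\frac{1}{17} \left(-124\right)} = - \frac{21729}{24758} + \frac{11197}{\frac{1}{17} \left(-124\right)} = - \frac{21729}{24758} + \frac{11197}{- \frac{124}{17}} = - \frac{21729}{24758} + 11197 \left(- \frac{17}{124}\right) = - \frac{21729}{24758} - \frac{190349}{124} = - \frac{2357677469}{1534996}$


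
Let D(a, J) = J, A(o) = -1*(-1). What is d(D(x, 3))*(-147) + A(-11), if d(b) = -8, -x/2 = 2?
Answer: 1177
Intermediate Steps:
A(o) = 1
x = -4 (x = -2*2 = -4)
d(D(x, 3))*(-147) + A(-11) = -8*(-147) + 1 = 1176 + 1 = 1177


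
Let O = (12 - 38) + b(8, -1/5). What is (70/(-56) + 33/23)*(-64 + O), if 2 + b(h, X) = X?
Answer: -7837/460 ≈ -17.037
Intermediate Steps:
b(h, X) = -2 + X
O = -141/5 (O = (12 - 38) + (-2 - 1/5) = -26 + (-2 - 1*1/5) = -26 + (-2 - 1/5) = -26 - 11/5 = -141/5 ≈ -28.200)
(70/(-56) + 33/23)*(-64 + O) = (70/(-56) + 33/23)*(-64 - 141/5) = (70*(-1/56) + 33*(1/23))*(-461/5) = (-5/4 + 33/23)*(-461/5) = (17/92)*(-461/5) = -7837/460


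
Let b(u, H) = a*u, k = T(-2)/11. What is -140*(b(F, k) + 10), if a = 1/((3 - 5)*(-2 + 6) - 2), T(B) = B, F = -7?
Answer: -1498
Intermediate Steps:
k = -2/11 ≈ -0.18182
a = -1/10 (a = 1/(-2*4 - 2) = 1/(-8 - 2) = 1/(-10) = -1/10 ≈ -0.10000)
b(u, H) = -u/10
-140*(b(F, k) + 10) = -140*(-1/10*(-7) + 10) = -140*(7/10 + 10) = -140*107/10 = -1498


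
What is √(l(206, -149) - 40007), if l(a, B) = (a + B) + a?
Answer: 24*I*√69 ≈ 199.36*I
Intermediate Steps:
l(a, B) = B + 2*a (l(a, B) = (B + a) + a = B + 2*a)
√(l(206, -149) - 40007) = √((-149 + 2*206) - 40007) = √((-149 + 412) - 40007) = √(263 - 40007) = √(-39744) = 24*I*√69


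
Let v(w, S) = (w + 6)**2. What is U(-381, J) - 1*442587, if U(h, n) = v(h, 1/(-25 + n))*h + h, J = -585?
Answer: -54021093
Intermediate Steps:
v(w, S) = (6 + w)**2
U(h, n) = h + h*(6 + h)**2 (U(h, n) = (6 + h)**2*h + h = h*(6 + h)**2 + h = h + h*(6 + h)**2)
U(-381, J) - 1*442587 = -381*(1 + (6 - 381)**2) - 1*442587 = -381*(1 + (-375)**2) - 442587 = -381*(1 + 140625) - 442587 = -381*140626 - 442587 = -53578506 - 442587 = -54021093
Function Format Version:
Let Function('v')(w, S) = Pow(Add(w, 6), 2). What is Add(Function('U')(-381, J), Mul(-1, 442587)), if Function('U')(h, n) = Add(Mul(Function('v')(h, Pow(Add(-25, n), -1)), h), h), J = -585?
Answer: -54021093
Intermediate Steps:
Function('v')(w, S) = Pow(Add(6, w), 2)
Function('U')(h, n) = Add(h, Mul(h, Pow(Add(6, h), 2))) (Function('U')(h, n) = Add(Mul(Pow(Add(6, h), 2), h), h) = Add(Mul(h, Pow(Add(6, h), 2)), h) = Add(h, Mul(h, Pow(Add(6, h), 2))))
Add(Function('U')(-381, J), Mul(-1, 442587)) = Add(Mul(-381, Add(1, Pow(Add(6, -381), 2))), Mul(-1, 442587)) = Add(Mul(-381, Add(1, Pow(-375, 2))), -442587) = Add(Mul(-381, Add(1, 140625)), -442587) = Add(Mul(-381, 140626), -442587) = Add(-53578506, -442587) = -54021093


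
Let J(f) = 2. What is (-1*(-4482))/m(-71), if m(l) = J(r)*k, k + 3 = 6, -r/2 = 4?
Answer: 747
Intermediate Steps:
r = -8 (r = -2*4 = -8)
k = 3 (k = -3 + 6 = 3)
m(l) = 6 (m(l) = 2*3 = 6)
(-1*(-4482))/m(-71) = -1*(-4482)/6 = 4482*(1/6) = 747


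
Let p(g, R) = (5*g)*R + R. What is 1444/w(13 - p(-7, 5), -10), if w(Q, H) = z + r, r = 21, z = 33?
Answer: 722/27 ≈ 26.741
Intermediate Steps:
p(g, R) = R + 5*R*g (p(g, R) = 5*R*g + R = R + 5*R*g)
w(Q, H) = 54 (w(Q, H) = 33 + 21 = 54)
1444/w(13 - p(-7, 5), -10) = 1444/54 = 1444*(1/54) = 722/27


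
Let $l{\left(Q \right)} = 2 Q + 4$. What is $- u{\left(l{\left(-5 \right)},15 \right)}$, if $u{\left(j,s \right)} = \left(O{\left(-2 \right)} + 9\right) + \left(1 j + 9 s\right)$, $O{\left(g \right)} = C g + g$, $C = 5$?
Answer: $-126$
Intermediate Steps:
$O{\left(g \right)} = 6 g$ ($O{\left(g \right)} = 5 g + g = 6 g$)
$l{\left(Q \right)} = 4 + 2 Q$
$u{\left(j,s \right)} = -3 + j + 9 s$ ($u{\left(j,s \right)} = \left(6 \left(-2\right) + 9\right) + \left(1 j + 9 s\right) = \left(-12 + 9\right) + \left(j + 9 s\right) = -3 + \left(j + 9 s\right) = -3 + j + 9 s$)
$- u{\left(l{\left(-5 \right)},15 \right)} = - (-3 + \left(4 + 2 \left(-5\right)\right) + 9 \cdot 15) = - (-3 + \left(4 - 10\right) + 135) = - (-3 - 6 + 135) = \left(-1\right) 126 = -126$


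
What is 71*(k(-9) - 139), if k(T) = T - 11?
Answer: -11289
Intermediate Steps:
k(T) = -11 + T
71*(k(-9) - 139) = 71*((-11 - 9) - 139) = 71*(-20 - 139) = 71*(-159) = -11289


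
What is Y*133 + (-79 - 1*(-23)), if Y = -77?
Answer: -10297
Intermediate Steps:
Y*133 + (-79 - 1*(-23)) = -77*133 + (-79 - 1*(-23)) = -10241 + (-79 + 23) = -10241 - 56 = -10297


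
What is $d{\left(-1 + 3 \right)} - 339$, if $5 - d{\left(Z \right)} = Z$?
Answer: $-336$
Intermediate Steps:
$d{\left(Z \right)} = 5 - Z$
$d{\left(-1 + 3 \right)} - 339 = \left(5 - \left(-1 + 3\right)\right) - 339 = \left(5 - 2\right) - 339 = 3 - 339 = -336$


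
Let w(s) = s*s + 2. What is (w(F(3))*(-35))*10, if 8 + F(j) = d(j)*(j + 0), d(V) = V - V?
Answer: -23100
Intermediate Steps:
d(V) = 0
F(j) = -8 (F(j) = -8 + 0*(j + 0) = -8 + 0*j = -8 + 0 = -8)
w(s) = 2 + s**2 (w(s) = s**2 + 2 = 2 + s**2)
(w(F(3))*(-35))*10 = ((2 + (-8)**2)*(-35))*10 = ((2 + 64)*(-35))*10 = (66*(-35))*10 = -2310*10 = -23100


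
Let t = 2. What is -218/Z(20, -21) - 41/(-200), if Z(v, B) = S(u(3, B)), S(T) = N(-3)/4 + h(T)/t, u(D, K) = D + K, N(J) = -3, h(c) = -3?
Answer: 174769/1800 ≈ 97.094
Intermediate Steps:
S(T) = -9/4 (S(T) = -3/4 - 3/2 = -3*¼ - 3*½ = -¾ - 3/2 = -9/4)
Z(v, B) = -9/4
-218/Z(20, -21) - 41/(-200) = -218/(-9/4) - 41/(-200) = -218*(-4/9) - 41*(-1/200) = 872/9 + 41/200 = 174769/1800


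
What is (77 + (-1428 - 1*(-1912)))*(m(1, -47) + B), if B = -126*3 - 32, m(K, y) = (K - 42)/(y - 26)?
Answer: -16767729/73 ≈ -2.2970e+5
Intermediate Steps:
m(K, y) = (-42 + K)/(-26 + y)
B = -410 (B = -21*18 - 32 = -378 - 32 = -410)
(77 + (-1428 - 1*(-1912)))*(m(1, -47) + B) = (77 + (-1428 - 1*(-1912)))*((-42 + 1)/(-26 - 47) - 410) = (77 + (-1428 + 1912))*(-41/(-73) - 410) = (77 + 484)*(-1/73*(-41) - 410) = 561*(41/73 - 410) = 561*(-29889/73) = -16767729/73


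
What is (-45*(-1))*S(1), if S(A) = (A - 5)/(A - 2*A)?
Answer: 180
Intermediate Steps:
S(A) = -(-5 + A)/A (S(A) = (-5 + A)/((-A)) = (-5 + A)*(-1/A) = -(-5 + A)/A)
(-45*(-1))*S(1) = (-45*(-1))*((5 - 1*1)/1) = 45*(1*(5 - 1)) = 45*(1*4) = 45*4 = 180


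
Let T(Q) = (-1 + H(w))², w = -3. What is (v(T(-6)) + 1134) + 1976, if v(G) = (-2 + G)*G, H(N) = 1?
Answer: 3110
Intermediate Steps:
T(Q) = 0 (T(Q) = (-1 + 1)² = 0² = 0)
v(G) = G*(-2 + G)
(v(T(-6)) + 1134) + 1976 = (0*(-2 + 0) + 1134) + 1976 = (0*(-2) + 1134) + 1976 = (0 + 1134) + 1976 = 1134 + 1976 = 3110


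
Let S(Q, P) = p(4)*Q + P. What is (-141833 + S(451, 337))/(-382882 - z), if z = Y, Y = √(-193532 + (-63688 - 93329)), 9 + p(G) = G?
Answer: 18346556794/48866325491 - 47917*I*√350549/48866325491 ≈ 0.37544 - 0.00058057*I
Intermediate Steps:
p(G) = -9 + G
S(Q, P) = P - 5*Q (S(Q, P) = (-9 + 4)*Q + P = -5*Q + P = P - 5*Q)
Y = I*√350549 (Y = √(-193532 - 157017) = √(-350549) = I*√350549 ≈ 592.07*I)
z = I*√350549 ≈ 592.07*I
(-141833 + S(451, 337))/(-382882 - z) = (-141833 + (337 - 5*451))/(-382882 - I*√350549) = (-141833 + (337 - 2255))/(-382882 - I*√350549) = (-141833 - 1918)/(-382882 - I*√350549) = -143751/(-382882 - I*√350549)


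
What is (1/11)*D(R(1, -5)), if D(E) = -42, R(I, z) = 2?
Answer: -42/11 ≈ -3.8182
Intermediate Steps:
(1/11)*D(R(1, -5)) = (1/11)*(-42) = -42/11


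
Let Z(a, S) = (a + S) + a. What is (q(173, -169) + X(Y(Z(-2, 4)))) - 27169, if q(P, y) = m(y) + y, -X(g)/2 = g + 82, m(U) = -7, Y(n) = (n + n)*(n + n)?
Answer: -27509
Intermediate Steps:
Z(a, S) = S + 2*a (Z(a, S) = (S + a) + a = S + 2*a)
Y(n) = 4*n**2 (Y(n) = (2*n)*(2*n) = 4*n**2)
X(g) = -164 - 2*g (X(g) = -2*(g + 82) = -2*(82 + g) = -164 - 2*g)
q(P, y) = -7 + y
(q(173, -169) + X(Y(Z(-2, 4)))) - 27169 = ((-7 - 169) + (-164 - 8*(4 + 2*(-2))**2)) - 27169 = (-176 + (-164 - 8*(4 - 4)**2)) - 27169 = (-176 + (-164 - 8*0**2)) - 27169 = (-176 + (-164 - 8*0)) - 27169 = (-176 + (-164 - 2*0)) - 27169 = (-176 + (-164 + 0)) - 27169 = (-176 - 164) - 27169 = -340 - 27169 = -27509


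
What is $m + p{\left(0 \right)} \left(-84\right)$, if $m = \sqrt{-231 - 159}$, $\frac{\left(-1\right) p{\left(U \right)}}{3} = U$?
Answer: $i \sqrt{390} \approx 19.748 i$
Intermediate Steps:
$p{\left(U \right)} = - 3 U$
$m = i \sqrt{390}$ ($m = \sqrt{-390} = i \sqrt{390} \approx 19.748 i$)
$m + p{\left(0 \right)} \left(-84\right) = i \sqrt{390} + \left(-3\right) 0 \left(-84\right) = i \sqrt{390} + 0 \left(-84\right) = i \sqrt{390} + 0 = i \sqrt{390}$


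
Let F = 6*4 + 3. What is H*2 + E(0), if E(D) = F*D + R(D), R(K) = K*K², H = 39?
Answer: 78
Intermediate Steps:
F = 27 (F = 24 + 3 = 27)
R(K) = K³
E(D) = D³ + 27*D (E(D) = 27*D + D³ = D³ + 27*D)
H*2 + E(0) = 39*2 + 0*(27 + 0²) = 78 + 0*(27 + 0) = 78 + 0*27 = 78 + 0 = 78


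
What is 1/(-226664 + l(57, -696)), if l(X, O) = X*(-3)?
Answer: -1/226835 ≈ -4.4085e-6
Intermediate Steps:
l(X, O) = -3*X
1/(-226664 + l(57, -696)) = 1/(-226664 - 3*57) = 1/(-226664 - 171) = 1/(-226835) = -1/226835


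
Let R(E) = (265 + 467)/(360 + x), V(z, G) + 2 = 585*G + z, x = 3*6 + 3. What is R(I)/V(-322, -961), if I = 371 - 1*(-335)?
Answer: -244/71438643 ≈ -3.4155e-6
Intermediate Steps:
x = 21 (x = 18 + 3 = 21)
V(z, G) = -2 + z + 585*G (V(z, G) = -2 + (585*G + z) = -2 + (z + 585*G) = -2 + z + 585*G)
I = 706 (I = 371 + 335 = 706)
R(E) = 244/127 (R(E) = (265 + 467)/(360 + 21) = 732/381 = 732*(1/381) = 244/127)
R(I)/V(-322, -961) = 244/(127*(-2 - 322 + 585*(-961))) = 244/(127*(-2 - 322 - 562185)) = (244/127)/(-562509) = (244/127)*(-1/562509) = -244/71438643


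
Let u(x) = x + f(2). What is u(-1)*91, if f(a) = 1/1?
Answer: 0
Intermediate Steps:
f(a) = 1
u(x) = 1 + x (u(x) = x + 1 = 1 + x)
u(-1)*91 = (1 - 1)*91 = 0*91 = 0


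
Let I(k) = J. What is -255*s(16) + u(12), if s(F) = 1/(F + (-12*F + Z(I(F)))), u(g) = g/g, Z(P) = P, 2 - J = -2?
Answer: 427/172 ≈ 2.4826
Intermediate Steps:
J = 4 (J = 2 - 1*(-2) = 2 + 2 = 4)
I(k) = 4
u(g) = 1
s(F) = 1/(4 - 11*F) (s(F) = 1/(F + (-12*F + 4)) = 1/(F + (4 - 12*F)) = 1/(4 - 11*F))
-255*s(16) + u(12) = -(-255)/(-4 + 11*16) + 1 = -(-255)/(-4 + 176) + 1 = -(-255)/172 + 1 = -255*(-1/172) + 1 = 255/172 + 1 = 427/172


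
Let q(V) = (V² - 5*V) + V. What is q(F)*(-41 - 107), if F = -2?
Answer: -1776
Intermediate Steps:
q(V) = V² - 4*V
q(F)*(-41 - 107) = (-2*(-4 - 2))*(-41 - 107) = -2*(-6)*(-148) = 12*(-148) = -1776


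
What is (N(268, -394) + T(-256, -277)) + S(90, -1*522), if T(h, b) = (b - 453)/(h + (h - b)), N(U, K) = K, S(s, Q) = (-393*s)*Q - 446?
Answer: 867728246/47 ≈ 1.8462e+7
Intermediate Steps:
S(s, Q) = -446 - 393*Q*s (S(s, Q) = -393*Q*s - 446 = -446 - 393*Q*s)
T(h, b) = (-453 + b)/(-b + 2*h)
(N(268, -394) + T(-256, -277)) + S(90, -1*522) = (-394 + (453 - 1*(-277))/(-277 - 2*(-256))) + (-446 - 393*(-1*522)*90) = (-394 + (453 + 277)/(-277 + 512)) + (-446 - 393*(-522)*90) = (-394 + 730/235) + (-446 + 18463140) = (-394 + (1/235)*730) + 18462694 = (-394 + 146/47) + 18462694 = -18372/47 + 18462694 = 867728246/47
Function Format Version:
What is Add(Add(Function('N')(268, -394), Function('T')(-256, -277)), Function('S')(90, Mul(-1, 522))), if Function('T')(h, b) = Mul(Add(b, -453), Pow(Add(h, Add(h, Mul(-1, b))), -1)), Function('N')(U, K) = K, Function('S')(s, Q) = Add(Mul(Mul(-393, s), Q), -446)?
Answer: Rational(867728246, 47) ≈ 1.8462e+7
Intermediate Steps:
Function('S')(s, Q) = Add(-446, Mul(-393, Q, s)) (Function('S')(s, Q) = Add(Mul(-393, Q, s), -446) = Add(-446, Mul(-393, Q, s)))
Function('T')(h, b) = Mul(Pow(Add(Mul(-1, b), Mul(2, h)), -1), Add(-453, b)) (Function('T')(h, b) = Mul(Add(-453, b), Pow(Add(Mul(-1, b), Mul(2, h)), -1)) = Mul(Pow(Add(Mul(-1, b), Mul(2, h)), -1), Add(-453, b)))
Add(Add(Function('N')(268, -394), Function('T')(-256, -277)), Function('S')(90, Mul(-1, 522))) = Add(Add(-394, Mul(Pow(Add(-277, Mul(-2, -256)), -1), Add(453, Mul(-1, -277)))), Add(-446, Mul(-393, Mul(-1, 522), 90))) = Add(Add(-394, Mul(Pow(Add(-277, 512), -1), Add(453, 277))), Add(-446, Mul(-393, -522, 90))) = Add(Add(-394, Mul(Pow(235, -1), 730)), Add(-446, 18463140)) = Add(Add(-394, Mul(Rational(1, 235), 730)), 18462694) = Add(Add(-394, Rational(146, 47)), 18462694) = Add(Rational(-18372, 47), 18462694) = Rational(867728246, 47)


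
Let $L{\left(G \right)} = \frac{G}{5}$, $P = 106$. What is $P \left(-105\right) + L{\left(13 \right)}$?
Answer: $- \frac{55637}{5} \approx -11127.0$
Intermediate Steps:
$L{\left(G \right)} = \frac{G}{5}$ ($L{\left(G \right)} = G \frac{1}{5} = \frac{G}{5}$)
$P \left(-105\right) + L{\left(13 \right)} = 106 \left(-105\right) + \frac{1}{5} \cdot 13 = -11130 + \frac{13}{5} = - \frac{55637}{5}$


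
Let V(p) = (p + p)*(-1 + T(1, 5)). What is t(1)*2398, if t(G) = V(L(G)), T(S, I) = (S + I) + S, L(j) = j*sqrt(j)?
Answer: 28776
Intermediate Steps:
L(j) = j**(3/2)
T(S, I) = I + 2*S (T(S, I) = (I + S) + S = I + 2*S)
V(p) = 12*p (V(p) = (p + p)*(-1 + (5 + 2*1)) = (2*p)*(-1 + (5 + 2)) = (2*p)*(-1 + 7) = (2*p)*6 = 12*p)
t(G) = 12*G**(3/2)
t(1)*2398 = (12*1**(3/2))*2398 = (12*1)*2398 = 12*2398 = 28776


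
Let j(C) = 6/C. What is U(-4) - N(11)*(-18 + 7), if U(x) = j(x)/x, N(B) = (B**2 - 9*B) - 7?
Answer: 1323/8 ≈ 165.38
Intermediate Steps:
N(B) = -7 + B**2 - 9*B
U(x) = 6/x**2 (U(x) = (6/x)/x = 6/x**2)
U(-4) - N(11)*(-18 + 7) = 6/(-4)**2 - (-7 + 11**2 - 9*11)*(-18 + 7) = 6*(1/16) - (-7 + 121 - 99)*(-11) = 3/8 - 15*(-11) = 3/8 - 1*(-165) = 3/8 + 165 = 1323/8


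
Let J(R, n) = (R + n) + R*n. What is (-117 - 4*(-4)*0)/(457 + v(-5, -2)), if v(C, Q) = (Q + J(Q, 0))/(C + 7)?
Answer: -9/35 ≈ -0.25714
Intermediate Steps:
J(R, n) = R + n + R*n
v(C, Q) = 2*Q/(7 + C) (v(C, Q) = (Q + (Q + 0 + Q*0))/(C + 7) = (Q + (Q + 0 + 0))/(7 + C) = (Q + Q)/(7 + C) = (2*Q)/(7 + C) = 2*Q/(7 + C))
(-117 - 4*(-4)*0)/(457 + v(-5, -2)) = (-117 - 4*(-4)*0)/(457 + 2*(-2)/(7 - 5)) = (-117 + 16*0)/(457 + 2*(-2)/2) = (-117 + 0)/(457 + 2*(-2)*(1/2)) = -117/(457 - 2) = -117/455 = -117*1/455 = -9/35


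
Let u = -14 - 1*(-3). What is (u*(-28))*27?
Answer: 8316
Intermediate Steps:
u = -11 (u = -14 + 3 = -11)
(u*(-28))*27 = -11*(-28)*27 = 308*27 = 8316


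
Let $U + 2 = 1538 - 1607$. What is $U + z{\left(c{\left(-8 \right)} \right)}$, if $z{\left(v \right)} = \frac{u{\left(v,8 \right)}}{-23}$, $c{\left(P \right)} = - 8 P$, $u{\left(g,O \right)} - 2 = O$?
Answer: $- \frac{1643}{23} \approx -71.435$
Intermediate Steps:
$u{\left(g,O \right)} = 2 + O$
$z{\left(v \right)} = - \frac{10}{23}$ ($z{\left(v \right)} = \frac{2 + 8}{-23} = 10 \left(- \frac{1}{23}\right) = - \frac{10}{23}$)
$U = -71$ ($U = -2 + \left(1538 - 1607\right) = -2 - 69 = -71$)
$U + z{\left(c{\left(-8 \right)} \right)} = -71 - \frac{10}{23} = - \frac{1643}{23}$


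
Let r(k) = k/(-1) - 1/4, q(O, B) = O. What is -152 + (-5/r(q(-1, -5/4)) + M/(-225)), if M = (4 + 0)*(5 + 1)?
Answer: -11908/75 ≈ -158.77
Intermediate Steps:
r(k) = -¼ - k (r(k) = k*(-1) - 1*¼ = -k - ¼ = -¼ - k)
M = 24 (M = 4*6 = 24)
-152 + (-5/r(q(-1, -5/4)) + M/(-225)) = -152 + (-5/(-¼ - 1*(-1)) + 24/(-225)) = -152 + (-5/(-¼ + 1) + 24*(-1/225)) = -152 + (-5/¾ - 8/75) = -152 + (-5*4/3 - 8/75) = -152 + (-20/3 - 8/75) = -152 - 508/75 = -11908/75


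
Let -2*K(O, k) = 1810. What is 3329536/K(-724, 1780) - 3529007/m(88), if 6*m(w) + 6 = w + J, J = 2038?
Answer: -2622112433/191860 ≈ -13667.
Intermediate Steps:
m(w) = 1016/3 + w/6 (m(w) = -1 + (w + 2038)/6 = -1 + (2038 + w)/6 = -1 + (1019/3 + w/6) = 1016/3 + w/6)
K(O, k) = -905 (K(O, k) = -½*1810 = -905)
3329536/K(-724, 1780) - 3529007/m(88) = 3329536/(-905) - 3529007/(1016/3 + (⅙)*88) = 3329536*(-1/905) - 3529007/(1016/3 + 44/3) = -3329536/905 - 3529007/1060/3 = -3329536/905 - 3529007*3/1060 = -3329536/905 - 10587021/1060 = -2622112433/191860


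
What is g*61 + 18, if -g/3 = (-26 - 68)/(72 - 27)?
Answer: 6004/15 ≈ 400.27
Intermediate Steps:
g = 94/15 (g = -3*(-26 - 68)/(72 - 27) = -(-282)/45 = -3*(-94/45) = 94/15 ≈ 6.2667)
g*61 + 18 = (94/15)*61 + 18 = 5734/15 + 18 = 6004/15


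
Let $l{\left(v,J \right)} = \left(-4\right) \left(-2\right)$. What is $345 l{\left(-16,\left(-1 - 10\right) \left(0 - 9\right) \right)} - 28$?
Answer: $2732$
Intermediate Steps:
$l{\left(v,J \right)} = 8$
$345 l{\left(-16,\left(-1 - 10\right) \left(0 - 9\right) \right)} - 28 = 345 \cdot 8 - 28 = 2760 - 28 = 2732$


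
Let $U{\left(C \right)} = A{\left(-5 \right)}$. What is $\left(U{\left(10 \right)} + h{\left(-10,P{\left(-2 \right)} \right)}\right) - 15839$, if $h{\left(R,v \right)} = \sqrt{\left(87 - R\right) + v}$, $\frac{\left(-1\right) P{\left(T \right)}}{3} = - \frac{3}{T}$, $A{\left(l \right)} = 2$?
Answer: $-15837 + \frac{\sqrt{370}}{2} \approx -15827.0$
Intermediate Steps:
$U{\left(C \right)} = 2$
$P{\left(T \right)} = \frac{9}{T}$ ($P{\left(T \right)} = - 3 \left(- \frac{3}{T}\right) = \frac{9}{T}$)
$h{\left(R,v \right)} = \sqrt{87 + v - R}$
$\left(U{\left(10 \right)} + h{\left(-10,P{\left(-2 \right)} \right)}\right) - 15839 = \left(2 + \sqrt{87 + \frac{9}{-2} - -10}\right) - 15839 = \left(2 + \sqrt{87 + 9 \left(- \frac{1}{2}\right) + 10}\right) - 15839 = \left(2 + \sqrt{87 - \frac{9}{2} + 10}\right) - 15839 = \left(2 + \sqrt{\frac{185}{2}}\right) - 15839 = \left(2 + \frac{\sqrt{370}}{2}\right) - 15839 = -15837 + \frac{\sqrt{370}}{2}$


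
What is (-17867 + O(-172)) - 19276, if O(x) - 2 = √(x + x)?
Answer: -37141 + 2*I*√86 ≈ -37141.0 + 18.547*I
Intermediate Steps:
O(x) = 2 + √2*√x (O(x) = 2 + √(x + x) = 2 + √(2*x) = 2 + √2*√x)
(-17867 + O(-172)) - 19276 = (-17867 + (2 + √2*√(-172))) - 19276 = (-17867 + (2 + √2*(2*I*√43))) - 19276 = (-17867 + (2 + 2*I*√86)) - 19276 = (-17865 + 2*I*√86) - 19276 = -37141 + 2*I*√86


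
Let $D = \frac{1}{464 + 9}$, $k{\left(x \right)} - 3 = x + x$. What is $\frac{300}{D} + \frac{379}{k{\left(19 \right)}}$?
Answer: $\frac{5818279}{41} \approx 1.4191 \cdot 10^{5}$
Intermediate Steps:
$k{\left(x \right)} = 3 + 2 x$ ($k{\left(x \right)} = 3 + \left(x + x\right) = 3 + 2 x$)
$D = \frac{1}{473} \approx 0.0021142$
$\frac{300}{D} + \frac{379}{k{\left(19 \right)}} = 300 \frac{1}{\frac{1}{473}} + \frac{379}{3 + 2 \cdot 19} = 300 \cdot 473 + \frac{379}{3 + 38} = 141900 + \frac{379}{41} = \frac{5818279}{41}$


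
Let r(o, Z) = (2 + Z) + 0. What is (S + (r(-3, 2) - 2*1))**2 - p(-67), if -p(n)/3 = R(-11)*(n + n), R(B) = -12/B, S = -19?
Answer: -1645/11 ≈ -149.55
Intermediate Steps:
r(o, Z) = 2 + Z
p(n) = -72*n/11 (p(n) = -3*(-12/(-11))*(n + n) = -3*(-12*(-1/11))*2*n = -36*2*n/11 = -72*n/11)
(S + (r(-3, 2) - 2*1))**2 - p(-67) = (-19 + ((2 + 2) - 2*1))**2 - (-72)*(-67)/11 = (-19 + (4 - 2))**2 - 1*4824/11 = (-19 + 2)**2 - 4824/11 = (-17)**2 - 4824/11 = 289 - 4824/11 = -1645/11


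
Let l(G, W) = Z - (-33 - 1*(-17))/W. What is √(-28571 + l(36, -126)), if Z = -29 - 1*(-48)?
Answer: 8*I*√196742/21 ≈ 168.97*I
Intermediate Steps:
Z = 19 (Z = -29 + 48 = 19)
l(G, W) = 19 + 16/W (l(G, W) = 19 - (-33 - 1*(-17))/W = 19 - (-33 + 17)/W = 19 - (-16)/W = 19 + 16/W)
√(-28571 + l(36, -126)) = √(-28571 + (19 + 16/(-126))) = √(-28571 + (19 + 16*(-1/126))) = √(-28571 + (19 - 8/63)) = √(-28571 + 1189/63) = √(-1798784/63) = 8*I*√196742/21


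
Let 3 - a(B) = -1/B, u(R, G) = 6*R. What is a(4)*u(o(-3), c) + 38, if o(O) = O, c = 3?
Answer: -41/2 ≈ -20.500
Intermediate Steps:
a(B) = 3 + 1/B (a(B) = 3 - (-1)/B = 3 + 1/B)
a(4)*u(o(-3), c) + 38 = (3 + 1/4)*(6*(-3)) + 38 = (3 + 1/4)*(-18) + 38 = (13/4)*(-18) + 38 = -117/2 + 38 = -41/2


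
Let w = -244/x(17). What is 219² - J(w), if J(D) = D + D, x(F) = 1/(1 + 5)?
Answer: 50889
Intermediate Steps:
x(F) = ⅙ (x(F) = 1/6 = ⅙)
w = -1464 (w = -244/⅙ = -244*6 = -1464)
J(D) = 2*D
219² - J(w) = 219² - 2*(-1464) = 47961 - 1*(-2928) = 47961 + 2928 = 50889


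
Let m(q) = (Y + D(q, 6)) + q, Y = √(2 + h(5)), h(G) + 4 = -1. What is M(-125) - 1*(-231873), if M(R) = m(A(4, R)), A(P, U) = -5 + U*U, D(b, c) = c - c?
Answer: 247493 + I*√3 ≈ 2.4749e+5 + 1.732*I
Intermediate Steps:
h(G) = -5 (h(G) = -4 - 1 = -5)
D(b, c) = 0
Y = I*√3 (Y = √(2 - 5) = √(-3) = I*√3 ≈ 1.732*I)
A(P, U) = -5 + U²
m(q) = q + I*√3 (m(q) = (I*√3 + 0) + q = I*√3 + q = q + I*√3)
M(R) = -5 + R² + I*√3 (M(R) = (-5 + R²) + I*√3 = -5 + R² + I*√3)
M(-125) - 1*(-231873) = (-5 + (-125)² + I*√3) - 1*(-231873) = (-5 + 15625 + I*√3) + 231873 = (15620 + I*√3) + 231873 = 247493 + I*√3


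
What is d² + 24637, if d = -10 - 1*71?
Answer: 31198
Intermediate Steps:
d = -81 (d = -10 - 71 = -81)
d² + 24637 = (-81)² + 24637 = 6561 + 24637 = 31198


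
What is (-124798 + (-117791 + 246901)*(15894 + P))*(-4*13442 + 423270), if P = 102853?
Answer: 5664946150054744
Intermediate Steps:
(-124798 + (-117791 + 246901)*(15894 + P))*(-4*13442 + 423270) = (-124798 + (-117791 + 246901)*(15894 + 102853))*(-4*13442 + 423270) = (-124798 + 129110*118747)*(-53768 + 423270) = (-124798 + 15331425170)*369502 = 15331300372*369502 = 5664946150054744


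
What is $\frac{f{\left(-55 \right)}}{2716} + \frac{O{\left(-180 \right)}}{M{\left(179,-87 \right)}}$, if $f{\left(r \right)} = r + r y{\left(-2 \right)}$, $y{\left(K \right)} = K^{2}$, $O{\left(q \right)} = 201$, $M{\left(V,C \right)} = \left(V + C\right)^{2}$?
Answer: $- \frac{445421}{5747056} \approx -0.077504$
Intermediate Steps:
$M{\left(V,C \right)} = \left(C + V\right)^{2}$
$f{\left(r \right)} = 5 r$ ($f{\left(r \right)} = r + r \left(-2\right)^{2} = r + r 4 = r + 4 r = 5 r$)
$\frac{f{\left(-55 \right)}}{2716} + \frac{O{\left(-180 \right)}}{M{\left(179,-87 \right)}} = \frac{5 \left(-55\right)}{2716} + \frac{201}{\left(-87 + 179\right)^{2}} = \left(-275\right) \frac{1}{2716} + \frac{201}{92^{2}} = - \frac{275}{2716} + \frac{201}{8464} = - \frac{445421}{5747056}$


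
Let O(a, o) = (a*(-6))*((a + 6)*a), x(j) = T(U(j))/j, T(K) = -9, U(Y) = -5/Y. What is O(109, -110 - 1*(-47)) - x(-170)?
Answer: -1393641309/170 ≈ -8.1979e+6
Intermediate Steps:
x(j) = -9/j
O(a, o) = -6*a²*(6 + a) (O(a, o) = (-6*a)*((6 + a)*a) = (-6*a)*(a*(6 + a)) = -6*a²*(6 + a))
O(109, -110 - 1*(-47)) - x(-170) = 6*109²*(-6 - 1*109) - (-9)/(-170) = 6*11881*(-6 - 109) - (-9)*(-1)/170 = 6*11881*(-115) - 1*9/170 = -8197890 - 9/170 = -1393641309/170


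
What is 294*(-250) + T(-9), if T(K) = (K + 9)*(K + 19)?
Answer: -73500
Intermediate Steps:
T(K) = (9 + K)*(19 + K)
294*(-250) + T(-9) = 294*(-250) + (171 + (-9)² + 28*(-9)) = -73500 + (171 + 81 - 252) = -73500 + 0 = -73500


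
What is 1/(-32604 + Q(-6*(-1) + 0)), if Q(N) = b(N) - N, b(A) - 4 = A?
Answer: -1/32600 ≈ -3.0675e-5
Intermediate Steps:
b(A) = 4 + A
Q(N) = 4 (Q(N) = (4 + N) - N = 4)
1/(-32604 + Q(-6*(-1) + 0)) = 1/(-32604 + 4) = 1/(-32600) = -1/32600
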